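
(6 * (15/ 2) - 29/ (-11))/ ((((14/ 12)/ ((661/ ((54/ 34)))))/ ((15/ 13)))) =58881880/ 3003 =19607.69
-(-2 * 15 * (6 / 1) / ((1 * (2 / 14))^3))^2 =-3811827600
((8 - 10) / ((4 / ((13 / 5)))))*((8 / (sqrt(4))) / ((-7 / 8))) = 208 / 35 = 5.94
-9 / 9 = -1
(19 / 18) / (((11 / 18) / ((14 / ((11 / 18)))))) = 4788 / 121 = 39.57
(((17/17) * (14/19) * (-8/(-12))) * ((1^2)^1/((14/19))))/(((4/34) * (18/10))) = 85/27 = 3.15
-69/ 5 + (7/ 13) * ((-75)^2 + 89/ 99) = 19404937/ 6435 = 3015.53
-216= -216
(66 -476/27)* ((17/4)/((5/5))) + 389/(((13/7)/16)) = 2496985/702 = 3556.96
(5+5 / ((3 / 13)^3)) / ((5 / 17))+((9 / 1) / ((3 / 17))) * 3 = 41939 / 27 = 1553.30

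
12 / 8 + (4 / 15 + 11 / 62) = 904 / 465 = 1.94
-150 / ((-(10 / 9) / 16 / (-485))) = -1047600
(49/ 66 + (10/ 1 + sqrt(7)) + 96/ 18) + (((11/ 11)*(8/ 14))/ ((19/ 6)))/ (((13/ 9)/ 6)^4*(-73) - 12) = sqrt(7) + 14679446027921/ 913979624250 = 18.71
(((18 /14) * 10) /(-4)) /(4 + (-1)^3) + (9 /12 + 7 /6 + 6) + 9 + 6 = 1835 /84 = 21.85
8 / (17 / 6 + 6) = 48 / 53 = 0.91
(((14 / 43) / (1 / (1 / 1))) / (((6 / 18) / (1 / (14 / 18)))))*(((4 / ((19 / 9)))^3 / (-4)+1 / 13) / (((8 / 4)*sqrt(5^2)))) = -3908871 / 19170905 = -0.20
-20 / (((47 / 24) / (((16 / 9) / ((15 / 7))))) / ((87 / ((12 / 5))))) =-129920 / 423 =-307.14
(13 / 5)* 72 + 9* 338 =16146 / 5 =3229.20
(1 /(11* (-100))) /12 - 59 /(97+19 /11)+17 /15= 426593 /796400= 0.54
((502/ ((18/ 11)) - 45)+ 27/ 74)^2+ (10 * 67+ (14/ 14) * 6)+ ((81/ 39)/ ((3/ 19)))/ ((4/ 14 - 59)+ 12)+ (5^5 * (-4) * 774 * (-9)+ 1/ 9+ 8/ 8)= 54771895477365661/ 628518852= 87144395.59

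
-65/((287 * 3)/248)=-16120/861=-18.72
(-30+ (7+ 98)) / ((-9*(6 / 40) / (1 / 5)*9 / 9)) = -11.11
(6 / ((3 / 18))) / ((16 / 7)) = 63 / 4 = 15.75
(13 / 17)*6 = 78 / 17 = 4.59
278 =278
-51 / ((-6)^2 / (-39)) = 221 / 4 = 55.25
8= 8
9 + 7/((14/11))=29/2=14.50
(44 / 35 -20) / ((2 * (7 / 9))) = -2952 / 245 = -12.05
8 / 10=4 / 5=0.80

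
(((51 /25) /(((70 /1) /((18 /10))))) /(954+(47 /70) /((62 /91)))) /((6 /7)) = 0.00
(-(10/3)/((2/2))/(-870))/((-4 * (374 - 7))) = -1/383148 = -0.00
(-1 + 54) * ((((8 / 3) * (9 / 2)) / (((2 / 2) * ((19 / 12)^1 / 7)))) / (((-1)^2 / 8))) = 427392 / 19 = 22494.32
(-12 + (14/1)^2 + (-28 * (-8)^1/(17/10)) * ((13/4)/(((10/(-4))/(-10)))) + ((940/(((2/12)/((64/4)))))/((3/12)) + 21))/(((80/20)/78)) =240588075/34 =7076119.85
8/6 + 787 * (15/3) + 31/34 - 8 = 3929.25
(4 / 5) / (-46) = -2 / 115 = -0.02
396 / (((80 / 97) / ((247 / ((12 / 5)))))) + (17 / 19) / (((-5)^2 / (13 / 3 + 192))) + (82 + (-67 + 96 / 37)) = 2195138609 / 44400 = 49440.06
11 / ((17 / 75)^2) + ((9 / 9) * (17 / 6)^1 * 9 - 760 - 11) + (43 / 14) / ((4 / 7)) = -1216169 / 2312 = -526.02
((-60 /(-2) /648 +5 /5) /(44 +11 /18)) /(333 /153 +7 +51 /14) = 119 /65043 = 0.00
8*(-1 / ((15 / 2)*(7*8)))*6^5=-5184 / 35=-148.11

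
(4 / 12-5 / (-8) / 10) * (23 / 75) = 437 / 3600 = 0.12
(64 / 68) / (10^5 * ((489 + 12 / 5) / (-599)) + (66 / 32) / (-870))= -44469760 / 3876163312013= -0.00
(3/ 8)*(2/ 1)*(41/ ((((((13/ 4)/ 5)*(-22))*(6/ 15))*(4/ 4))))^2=3151875/ 81796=38.53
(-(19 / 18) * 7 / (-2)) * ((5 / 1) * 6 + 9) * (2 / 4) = 1729 / 24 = 72.04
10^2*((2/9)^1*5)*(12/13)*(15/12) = 5000/39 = 128.21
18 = 18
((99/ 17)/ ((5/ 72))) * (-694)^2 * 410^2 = 115420869336960/ 17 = 6789462902174.12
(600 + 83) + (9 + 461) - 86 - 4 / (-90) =48017 / 45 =1067.04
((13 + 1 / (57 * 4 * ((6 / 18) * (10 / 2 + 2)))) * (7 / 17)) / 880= 0.01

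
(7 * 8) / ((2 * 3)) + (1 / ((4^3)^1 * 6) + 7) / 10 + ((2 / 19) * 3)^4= 1675371483 / 166810880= 10.04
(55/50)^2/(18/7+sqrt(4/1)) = 847/3200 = 0.26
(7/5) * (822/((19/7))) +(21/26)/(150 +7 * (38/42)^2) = 10274479593/24233170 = 423.98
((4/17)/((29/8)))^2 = 1024/243049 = 0.00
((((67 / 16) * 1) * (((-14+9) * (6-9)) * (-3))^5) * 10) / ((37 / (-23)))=1421789203125 / 296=4803341902.45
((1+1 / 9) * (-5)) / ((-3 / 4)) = 200 / 27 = 7.41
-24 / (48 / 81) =-81 / 2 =-40.50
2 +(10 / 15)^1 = 8 / 3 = 2.67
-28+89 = 61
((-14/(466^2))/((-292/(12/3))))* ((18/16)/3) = 21/63409552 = 0.00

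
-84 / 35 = -12 / 5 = -2.40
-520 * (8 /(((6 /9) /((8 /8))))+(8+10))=-15600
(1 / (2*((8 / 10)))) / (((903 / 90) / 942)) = 58.68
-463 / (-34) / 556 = 463 / 18904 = 0.02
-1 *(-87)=87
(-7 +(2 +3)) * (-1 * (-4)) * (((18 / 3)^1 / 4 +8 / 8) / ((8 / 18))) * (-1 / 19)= 45 / 19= 2.37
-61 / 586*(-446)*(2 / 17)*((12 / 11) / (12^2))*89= 1210667 / 328746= 3.68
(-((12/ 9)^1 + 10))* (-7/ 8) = 119/ 12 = 9.92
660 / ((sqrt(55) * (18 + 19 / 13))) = 4.57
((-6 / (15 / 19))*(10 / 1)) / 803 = -76 / 803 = -0.09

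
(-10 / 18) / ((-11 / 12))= 20 / 33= 0.61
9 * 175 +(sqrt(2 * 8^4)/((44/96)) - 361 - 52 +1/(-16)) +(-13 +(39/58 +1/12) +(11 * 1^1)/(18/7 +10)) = 1536 * sqrt(2)/11 +1601591/1392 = 1348.04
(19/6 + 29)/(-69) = -193/414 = -0.47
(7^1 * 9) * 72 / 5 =4536 / 5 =907.20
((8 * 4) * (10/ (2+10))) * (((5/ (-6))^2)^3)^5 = 4656612873077392578125/ 41451359947637504606208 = 0.11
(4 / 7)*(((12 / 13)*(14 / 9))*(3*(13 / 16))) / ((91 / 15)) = 0.33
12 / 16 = 3 / 4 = 0.75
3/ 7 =0.43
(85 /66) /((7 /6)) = 85 /77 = 1.10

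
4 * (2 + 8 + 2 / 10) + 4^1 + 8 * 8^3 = 20704 / 5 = 4140.80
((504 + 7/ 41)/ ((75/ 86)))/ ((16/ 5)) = 888853/ 4920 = 180.66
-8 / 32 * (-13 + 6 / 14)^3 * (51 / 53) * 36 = 312795648 / 18179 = 17206.43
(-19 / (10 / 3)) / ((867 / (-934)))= 8873 / 1445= 6.14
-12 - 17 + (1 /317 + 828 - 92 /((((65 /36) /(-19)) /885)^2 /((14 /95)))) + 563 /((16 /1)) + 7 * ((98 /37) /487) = -90809361125857213199 /77226550960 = -1175882646.54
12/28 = 3/7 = 0.43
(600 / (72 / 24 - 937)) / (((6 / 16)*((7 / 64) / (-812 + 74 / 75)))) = 124571648 / 9807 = 12702.32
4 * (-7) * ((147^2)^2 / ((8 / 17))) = -55566916839 / 2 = -27783458419.50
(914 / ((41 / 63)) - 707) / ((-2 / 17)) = -486115 / 82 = -5928.23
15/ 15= 1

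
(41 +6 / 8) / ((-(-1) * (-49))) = -167 / 196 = -0.85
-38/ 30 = -19/ 15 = -1.27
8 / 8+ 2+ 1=4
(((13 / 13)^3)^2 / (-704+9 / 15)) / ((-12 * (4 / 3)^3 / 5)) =225 / 900352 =0.00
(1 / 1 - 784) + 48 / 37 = -28923 / 37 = -781.70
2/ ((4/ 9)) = 9/ 2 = 4.50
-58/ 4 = -29/ 2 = -14.50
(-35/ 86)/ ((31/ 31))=-35/ 86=-0.41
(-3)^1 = -3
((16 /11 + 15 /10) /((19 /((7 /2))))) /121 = 455 /101156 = 0.00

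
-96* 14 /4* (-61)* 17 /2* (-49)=-8536584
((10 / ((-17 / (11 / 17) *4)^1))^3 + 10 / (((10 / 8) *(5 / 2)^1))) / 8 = 3088776957 / 7724022080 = 0.40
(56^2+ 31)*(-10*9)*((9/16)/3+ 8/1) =-18669465/8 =-2333683.12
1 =1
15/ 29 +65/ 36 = 2425/ 1044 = 2.32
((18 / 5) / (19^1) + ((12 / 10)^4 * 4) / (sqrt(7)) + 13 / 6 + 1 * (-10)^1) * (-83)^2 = -31061.61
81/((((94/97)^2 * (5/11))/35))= 58683933/8836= 6641.46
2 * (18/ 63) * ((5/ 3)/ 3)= 20/ 63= 0.32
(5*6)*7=210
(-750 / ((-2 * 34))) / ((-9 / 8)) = -9.80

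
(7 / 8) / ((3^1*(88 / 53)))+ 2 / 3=593 / 704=0.84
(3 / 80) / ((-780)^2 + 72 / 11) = 11 / 178465920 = 0.00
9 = 9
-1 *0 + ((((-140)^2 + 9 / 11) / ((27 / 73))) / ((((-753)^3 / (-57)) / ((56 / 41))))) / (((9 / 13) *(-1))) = -0.01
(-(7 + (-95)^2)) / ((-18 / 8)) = 36128 / 9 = 4014.22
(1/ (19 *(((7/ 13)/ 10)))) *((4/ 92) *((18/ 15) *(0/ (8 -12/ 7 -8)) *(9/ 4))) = 0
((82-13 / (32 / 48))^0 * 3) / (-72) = -1 / 24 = -0.04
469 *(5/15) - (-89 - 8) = 760/3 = 253.33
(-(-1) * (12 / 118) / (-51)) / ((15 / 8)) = -16 / 15045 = -0.00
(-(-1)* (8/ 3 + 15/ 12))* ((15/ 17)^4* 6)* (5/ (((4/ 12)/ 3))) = 107071875/ 167042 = 640.99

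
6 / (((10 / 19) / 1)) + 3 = 72 / 5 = 14.40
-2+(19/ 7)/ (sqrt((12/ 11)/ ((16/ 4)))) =-2+19*sqrt(33)/ 21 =3.20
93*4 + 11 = 383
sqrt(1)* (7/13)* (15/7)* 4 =60/13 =4.62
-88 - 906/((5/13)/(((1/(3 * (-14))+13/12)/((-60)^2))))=-22350707/252000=-88.69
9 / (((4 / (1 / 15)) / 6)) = 9 / 10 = 0.90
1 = 1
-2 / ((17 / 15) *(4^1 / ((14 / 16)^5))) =-252105 / 1114112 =-0.23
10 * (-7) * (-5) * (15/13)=5250/13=403.85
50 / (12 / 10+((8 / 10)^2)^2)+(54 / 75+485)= 6498554 / 12575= 516.78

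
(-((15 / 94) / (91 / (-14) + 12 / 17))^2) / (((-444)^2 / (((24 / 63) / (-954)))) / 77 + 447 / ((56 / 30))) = 0.00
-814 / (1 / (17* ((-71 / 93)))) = 982498 / 93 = 10564.49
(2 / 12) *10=5 / 3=1.67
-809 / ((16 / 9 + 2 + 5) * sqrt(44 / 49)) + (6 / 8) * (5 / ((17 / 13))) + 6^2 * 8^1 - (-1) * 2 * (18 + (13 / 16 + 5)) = 46035 / 136 - 50967 * sqrt(11) / 1738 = 241.23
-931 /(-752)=931 /752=1.24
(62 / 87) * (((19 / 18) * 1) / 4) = 589 / 3132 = 0.19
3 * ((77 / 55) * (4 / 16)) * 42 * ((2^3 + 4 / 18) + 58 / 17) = 8722 / 17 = 513.06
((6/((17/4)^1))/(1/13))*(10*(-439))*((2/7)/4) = -684840/119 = -5754.96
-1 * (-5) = 5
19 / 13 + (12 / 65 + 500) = 32607 / 65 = 501.65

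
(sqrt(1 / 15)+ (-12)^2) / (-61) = -144 / 61-sqrt(15) / 915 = -2.36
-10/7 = -1.43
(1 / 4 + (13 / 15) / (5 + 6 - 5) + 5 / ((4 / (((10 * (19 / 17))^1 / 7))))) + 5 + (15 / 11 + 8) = 3947549 / 235620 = 16.75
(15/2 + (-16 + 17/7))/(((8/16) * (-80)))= 17/112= 0.15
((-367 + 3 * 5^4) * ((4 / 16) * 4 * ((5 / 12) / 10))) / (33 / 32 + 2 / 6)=6032 / 131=46.05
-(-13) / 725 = 13 / 725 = 0.02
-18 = -18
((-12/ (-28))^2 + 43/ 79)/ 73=2818/ 282583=0.01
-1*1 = -1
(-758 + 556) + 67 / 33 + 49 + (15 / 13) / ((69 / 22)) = -1485988 / 9867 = -150.60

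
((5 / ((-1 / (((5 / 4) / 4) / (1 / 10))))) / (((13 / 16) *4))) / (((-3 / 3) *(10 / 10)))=125 / 26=4.81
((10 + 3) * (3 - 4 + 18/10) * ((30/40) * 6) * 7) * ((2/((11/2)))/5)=6552/275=23.83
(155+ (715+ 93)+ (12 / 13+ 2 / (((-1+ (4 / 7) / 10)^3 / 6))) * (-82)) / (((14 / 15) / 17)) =37544.72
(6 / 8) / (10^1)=3 / 40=0.08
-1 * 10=-10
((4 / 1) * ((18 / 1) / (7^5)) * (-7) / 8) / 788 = -9 / 1891988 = -0.00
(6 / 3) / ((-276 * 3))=-1 / 414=-0.00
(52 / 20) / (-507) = -1 / 195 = -0.01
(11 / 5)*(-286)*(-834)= 524752.80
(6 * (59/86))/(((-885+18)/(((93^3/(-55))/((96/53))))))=838408113/21871520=38.33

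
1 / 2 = 0.50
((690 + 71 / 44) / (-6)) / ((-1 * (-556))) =-30431 / 146784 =-0.21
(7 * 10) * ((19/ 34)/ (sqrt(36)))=665/ 102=6.52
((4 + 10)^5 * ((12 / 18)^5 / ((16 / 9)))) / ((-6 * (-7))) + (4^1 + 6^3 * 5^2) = 514556 / 81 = 6352.54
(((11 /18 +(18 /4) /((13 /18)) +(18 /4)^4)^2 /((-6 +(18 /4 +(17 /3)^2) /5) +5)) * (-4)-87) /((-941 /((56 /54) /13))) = 21335169800987 /2286800125272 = 9.33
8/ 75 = 0.11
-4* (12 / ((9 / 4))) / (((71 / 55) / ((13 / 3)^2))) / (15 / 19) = -2260544 / 5751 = -393.07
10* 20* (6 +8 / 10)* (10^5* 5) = 680000000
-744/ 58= -372/ 29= -12.83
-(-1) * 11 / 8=11 / 8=1.38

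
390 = 390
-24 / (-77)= 24 / 77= 0.31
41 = 41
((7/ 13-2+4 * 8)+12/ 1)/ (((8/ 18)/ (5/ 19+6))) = 592263/ 988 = 599.46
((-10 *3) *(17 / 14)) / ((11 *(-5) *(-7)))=-51 / 539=-0.09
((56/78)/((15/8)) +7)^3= 80565593759/200201625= 402.42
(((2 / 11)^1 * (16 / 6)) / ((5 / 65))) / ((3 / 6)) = 416 / 33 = 12.61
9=9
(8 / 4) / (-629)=-0.00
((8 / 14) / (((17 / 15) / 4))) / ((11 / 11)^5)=240 / 119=2.02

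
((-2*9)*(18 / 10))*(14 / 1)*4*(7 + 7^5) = -152536608 / 5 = -30507321.60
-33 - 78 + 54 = -57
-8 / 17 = -0.47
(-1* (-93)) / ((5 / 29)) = 2697 / 5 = 539.40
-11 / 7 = -1.57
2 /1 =2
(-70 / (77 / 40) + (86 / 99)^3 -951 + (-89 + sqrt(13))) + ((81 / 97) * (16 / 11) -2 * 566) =-2202.89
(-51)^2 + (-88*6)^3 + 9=-147195342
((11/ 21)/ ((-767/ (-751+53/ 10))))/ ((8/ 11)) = 902297/ 1288560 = 0.70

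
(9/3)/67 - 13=-868/67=-12.96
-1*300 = -300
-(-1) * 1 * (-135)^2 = 18225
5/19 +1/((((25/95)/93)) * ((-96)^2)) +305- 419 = -33181769/291840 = -113.70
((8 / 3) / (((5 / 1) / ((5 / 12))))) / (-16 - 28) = -1 / 198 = -0.01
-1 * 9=-9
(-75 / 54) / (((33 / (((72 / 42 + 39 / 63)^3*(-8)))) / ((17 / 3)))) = 583100 / 24057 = 24.24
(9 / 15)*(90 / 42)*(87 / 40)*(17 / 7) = 13311 / 1960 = 6.79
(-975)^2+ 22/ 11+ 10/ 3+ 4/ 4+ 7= 2851915/ 3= 950638.33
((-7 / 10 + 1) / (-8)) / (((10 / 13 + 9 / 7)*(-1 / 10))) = 273 / 1496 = 0.18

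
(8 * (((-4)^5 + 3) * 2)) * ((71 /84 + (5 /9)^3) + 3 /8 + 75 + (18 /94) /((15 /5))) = -299556043834 /239841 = -1248977.63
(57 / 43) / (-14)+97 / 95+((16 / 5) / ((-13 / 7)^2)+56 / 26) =38738003 / 9665110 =4.01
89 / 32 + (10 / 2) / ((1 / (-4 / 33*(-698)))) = 449657 / 1056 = 425.81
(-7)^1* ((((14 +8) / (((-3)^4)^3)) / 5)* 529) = -81466 / 2657205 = -0.03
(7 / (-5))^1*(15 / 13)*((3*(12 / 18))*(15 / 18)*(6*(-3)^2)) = -1890 / 13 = -145.38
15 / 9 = 1.67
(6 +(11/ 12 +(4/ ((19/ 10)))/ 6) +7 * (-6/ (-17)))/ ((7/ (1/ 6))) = 37745/ 162792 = 0.23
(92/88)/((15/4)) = 46/165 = 0.28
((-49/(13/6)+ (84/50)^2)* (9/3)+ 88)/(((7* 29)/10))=465092/329875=1.41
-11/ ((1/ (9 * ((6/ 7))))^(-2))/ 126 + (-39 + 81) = 2204419/ 52488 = 42.00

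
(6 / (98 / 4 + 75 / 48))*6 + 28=4084 / 139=29.38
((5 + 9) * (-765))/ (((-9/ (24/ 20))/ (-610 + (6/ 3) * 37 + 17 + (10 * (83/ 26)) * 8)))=-4893756/ 13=-376442.77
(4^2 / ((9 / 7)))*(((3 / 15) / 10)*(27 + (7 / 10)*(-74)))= -6944 / 1125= -6.17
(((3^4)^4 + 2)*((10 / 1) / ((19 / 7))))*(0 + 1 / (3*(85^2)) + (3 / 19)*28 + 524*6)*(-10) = -4329088321631276 / 867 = -4993181455168.72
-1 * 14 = -14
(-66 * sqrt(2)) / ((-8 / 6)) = 99 * sqrt(2) / 2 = 70.00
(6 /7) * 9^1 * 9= 486 /7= 69.43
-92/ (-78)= 46/ 39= 1.18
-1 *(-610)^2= -372100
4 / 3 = 1.33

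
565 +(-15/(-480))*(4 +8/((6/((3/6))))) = 27127/48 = 565.15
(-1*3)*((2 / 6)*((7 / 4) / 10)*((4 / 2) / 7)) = -1 / 20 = -0.05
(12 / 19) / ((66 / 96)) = 192 / 209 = 0.92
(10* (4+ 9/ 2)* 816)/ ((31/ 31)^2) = 69360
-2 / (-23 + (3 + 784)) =-1 / 382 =-0.00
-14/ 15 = -0.93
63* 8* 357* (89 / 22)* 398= 3186704808 / 11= 289700437.09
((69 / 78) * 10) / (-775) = -23 / 2015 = -0.01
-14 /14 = -1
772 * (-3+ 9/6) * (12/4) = -3474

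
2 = 2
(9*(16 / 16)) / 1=9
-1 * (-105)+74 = 179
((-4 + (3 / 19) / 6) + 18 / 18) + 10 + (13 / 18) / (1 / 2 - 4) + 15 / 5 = 9.82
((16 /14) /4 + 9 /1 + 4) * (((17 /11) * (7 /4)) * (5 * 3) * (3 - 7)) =-23715 /11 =-2155.91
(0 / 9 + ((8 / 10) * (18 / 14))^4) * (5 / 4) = 419904 / 300125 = 1.40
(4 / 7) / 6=2 / 21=0.10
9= 9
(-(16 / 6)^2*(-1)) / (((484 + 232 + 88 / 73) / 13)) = 15184 / 117801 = 0.13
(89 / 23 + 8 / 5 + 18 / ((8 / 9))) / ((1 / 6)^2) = 106479 / 115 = 925.90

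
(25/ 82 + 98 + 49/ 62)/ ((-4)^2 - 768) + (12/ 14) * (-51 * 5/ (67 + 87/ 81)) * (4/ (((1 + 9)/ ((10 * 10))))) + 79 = -152372700903/ 3074304968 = -49.56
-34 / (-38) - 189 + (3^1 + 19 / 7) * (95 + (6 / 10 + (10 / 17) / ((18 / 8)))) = 7319014 / 20349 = 359.67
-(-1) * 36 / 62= 18 / 31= 0.58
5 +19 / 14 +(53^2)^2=7890487.36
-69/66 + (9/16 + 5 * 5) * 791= 3558525/176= 20218.89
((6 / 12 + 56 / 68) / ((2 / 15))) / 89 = 675 / 6052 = 0.11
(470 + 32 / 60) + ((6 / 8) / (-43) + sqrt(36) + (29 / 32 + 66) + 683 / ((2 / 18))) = 138090313 / 20640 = 6690.42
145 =145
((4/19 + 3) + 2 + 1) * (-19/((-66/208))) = 12272/33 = 371.88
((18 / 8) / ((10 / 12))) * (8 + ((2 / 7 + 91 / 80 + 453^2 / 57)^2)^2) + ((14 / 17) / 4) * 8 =989810362476940634755722029736619 / 2178790300467200000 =454293541817537.32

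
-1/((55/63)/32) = -2016/55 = -36.65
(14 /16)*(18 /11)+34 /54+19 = 25021 /1188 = 21.06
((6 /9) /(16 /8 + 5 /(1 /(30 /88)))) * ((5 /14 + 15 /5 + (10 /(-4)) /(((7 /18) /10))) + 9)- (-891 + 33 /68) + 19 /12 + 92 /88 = 1131440575 /1280202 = 883.80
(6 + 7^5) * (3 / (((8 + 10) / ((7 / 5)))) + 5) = 2639641 / 30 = 87988.03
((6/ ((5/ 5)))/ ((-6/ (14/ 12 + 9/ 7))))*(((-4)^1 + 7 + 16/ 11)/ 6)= -721/ 396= -1.82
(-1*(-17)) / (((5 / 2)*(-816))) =-1 / 120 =-0.01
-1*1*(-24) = 24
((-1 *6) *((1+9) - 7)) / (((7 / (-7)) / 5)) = 90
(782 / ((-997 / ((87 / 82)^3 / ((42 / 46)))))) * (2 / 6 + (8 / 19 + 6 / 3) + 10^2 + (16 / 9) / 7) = -27043642484377 / 255891818588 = -105.68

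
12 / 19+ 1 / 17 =0.69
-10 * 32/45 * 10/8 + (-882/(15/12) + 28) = -30892/45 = -686.49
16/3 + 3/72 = 43/8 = 5.38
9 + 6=15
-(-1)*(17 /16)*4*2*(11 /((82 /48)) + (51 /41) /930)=1391569 /25420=54.74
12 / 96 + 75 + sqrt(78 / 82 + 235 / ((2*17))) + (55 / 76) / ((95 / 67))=sqrt(15279634) / 1394 + 218435 / 2888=78.44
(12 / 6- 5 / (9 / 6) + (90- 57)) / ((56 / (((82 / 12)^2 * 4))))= 159695 / 1512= 105.62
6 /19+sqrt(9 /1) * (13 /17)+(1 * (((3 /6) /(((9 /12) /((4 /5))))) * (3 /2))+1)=7122 /1615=4.41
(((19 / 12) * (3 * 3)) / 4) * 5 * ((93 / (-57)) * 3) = -1395 / 16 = -87.19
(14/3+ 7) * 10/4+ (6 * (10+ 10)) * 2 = 1615/6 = 269.17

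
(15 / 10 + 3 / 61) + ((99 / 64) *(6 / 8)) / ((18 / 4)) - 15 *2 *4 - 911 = -8035939 / 7808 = -1029.19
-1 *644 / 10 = -64.40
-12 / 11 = -1.09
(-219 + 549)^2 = 108900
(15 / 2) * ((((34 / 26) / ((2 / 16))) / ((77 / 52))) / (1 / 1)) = 4080 / 77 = 52.99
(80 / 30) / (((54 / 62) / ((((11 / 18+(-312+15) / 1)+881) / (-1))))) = -1304852 / 729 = -1789.92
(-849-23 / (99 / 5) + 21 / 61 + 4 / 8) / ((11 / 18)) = -10258055 / 7381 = -1389.79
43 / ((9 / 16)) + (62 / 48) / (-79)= 434723 / 5688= 76.43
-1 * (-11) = 11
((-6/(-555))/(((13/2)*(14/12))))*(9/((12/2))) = 0.00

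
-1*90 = -90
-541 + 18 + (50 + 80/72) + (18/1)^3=48241/9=5360.11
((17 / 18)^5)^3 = 2862423051509815793 / 6746640616477458432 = 0.42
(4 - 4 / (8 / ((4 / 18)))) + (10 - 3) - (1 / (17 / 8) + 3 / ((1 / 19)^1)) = -7127 / 153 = -46.58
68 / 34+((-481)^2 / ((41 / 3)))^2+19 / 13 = 6262765817202 / 21853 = 286586089.65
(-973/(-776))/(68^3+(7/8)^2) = 7784/1951998609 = 0.00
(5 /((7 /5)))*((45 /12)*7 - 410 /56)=6625 /98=67.60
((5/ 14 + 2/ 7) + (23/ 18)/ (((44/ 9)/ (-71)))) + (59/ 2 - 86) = -45839/ 616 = -74.41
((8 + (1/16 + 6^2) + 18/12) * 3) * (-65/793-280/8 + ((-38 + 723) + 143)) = 6611301/61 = 108381.98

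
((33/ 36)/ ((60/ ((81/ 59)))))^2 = 9801/ 22278400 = 0.00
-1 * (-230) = 230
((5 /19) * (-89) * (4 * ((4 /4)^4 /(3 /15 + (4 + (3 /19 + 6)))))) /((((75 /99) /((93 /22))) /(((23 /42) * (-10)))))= 317285 /1148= 276.38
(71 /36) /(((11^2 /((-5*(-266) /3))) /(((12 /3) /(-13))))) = -94430 /42471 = -2.22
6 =6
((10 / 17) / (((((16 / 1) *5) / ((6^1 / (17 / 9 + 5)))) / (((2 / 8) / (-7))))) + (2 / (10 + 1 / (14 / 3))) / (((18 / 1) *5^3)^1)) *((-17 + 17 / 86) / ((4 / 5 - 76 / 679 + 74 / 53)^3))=1522873851951294463145 / 5791812479216510483962368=0.00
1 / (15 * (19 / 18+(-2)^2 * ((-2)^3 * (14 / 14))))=-6 / 2785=-0.00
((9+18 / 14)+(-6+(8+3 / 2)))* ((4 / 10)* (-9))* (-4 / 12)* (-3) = -1737 / 35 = -49.63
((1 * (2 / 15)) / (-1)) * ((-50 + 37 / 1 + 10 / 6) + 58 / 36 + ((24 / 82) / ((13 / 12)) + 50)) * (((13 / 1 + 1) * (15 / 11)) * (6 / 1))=-10892476 / 17589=-619.28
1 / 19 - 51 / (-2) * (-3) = -2905 / 38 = -76.45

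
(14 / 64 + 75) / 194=2407 / 6208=0.39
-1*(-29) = 29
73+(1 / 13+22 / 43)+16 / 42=868328 / 11739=73.97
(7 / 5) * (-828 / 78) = -14.86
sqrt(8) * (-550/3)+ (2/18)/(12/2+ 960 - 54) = 1/8208 - 1100 * sqrt(2)/3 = -518.54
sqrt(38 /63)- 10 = -10 + sqrt(266) /21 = -9.22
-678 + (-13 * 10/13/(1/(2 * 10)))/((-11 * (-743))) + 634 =-359812/8173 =-44.02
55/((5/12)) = 132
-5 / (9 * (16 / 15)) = -25 / 48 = -0.52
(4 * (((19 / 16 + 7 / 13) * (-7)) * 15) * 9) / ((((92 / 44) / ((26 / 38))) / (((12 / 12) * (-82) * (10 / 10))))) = 153004005 / 874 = 175061.79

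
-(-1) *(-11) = -11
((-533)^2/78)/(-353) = -21853/2118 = -10.32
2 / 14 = 1 / 7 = 0.14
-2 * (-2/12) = 1/3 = 0.33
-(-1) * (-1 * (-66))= 66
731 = 731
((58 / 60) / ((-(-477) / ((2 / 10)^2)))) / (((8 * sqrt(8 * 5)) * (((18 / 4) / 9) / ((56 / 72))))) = 203 * sqrt(10) / 257580000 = 0.00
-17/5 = -3.40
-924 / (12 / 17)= -1309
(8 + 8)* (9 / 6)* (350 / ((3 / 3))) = 8400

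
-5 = -5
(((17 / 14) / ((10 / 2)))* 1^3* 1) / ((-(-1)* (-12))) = -17 / 840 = -0.02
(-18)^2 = 324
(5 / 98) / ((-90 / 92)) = -23 / 441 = -0.05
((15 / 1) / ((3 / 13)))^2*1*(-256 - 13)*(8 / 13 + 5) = -6382025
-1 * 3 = -3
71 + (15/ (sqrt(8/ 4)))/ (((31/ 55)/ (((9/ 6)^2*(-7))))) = 71- 51975*sqrt(2)/ 248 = -225.39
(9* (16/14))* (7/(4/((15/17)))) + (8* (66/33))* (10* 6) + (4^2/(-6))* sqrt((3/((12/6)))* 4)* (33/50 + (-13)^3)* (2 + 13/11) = 16590/17 + 3074876* sqrt(6)/165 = 46623.62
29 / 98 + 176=17277 / 98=176.30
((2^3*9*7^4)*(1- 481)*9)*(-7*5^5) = 16336404000000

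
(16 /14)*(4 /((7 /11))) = 352 /49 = 7.18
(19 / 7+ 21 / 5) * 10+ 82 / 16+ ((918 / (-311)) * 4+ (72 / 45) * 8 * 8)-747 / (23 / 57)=-3377589549 / 2002840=-1686.40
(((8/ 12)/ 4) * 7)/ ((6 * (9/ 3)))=7/ 108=0.06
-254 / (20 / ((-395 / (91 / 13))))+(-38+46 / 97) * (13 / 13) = 679.12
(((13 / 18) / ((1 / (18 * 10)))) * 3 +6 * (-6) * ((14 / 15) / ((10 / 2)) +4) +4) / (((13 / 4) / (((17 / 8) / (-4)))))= -51697 / 1300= -39.77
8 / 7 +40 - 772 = -5116 / 7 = -730.86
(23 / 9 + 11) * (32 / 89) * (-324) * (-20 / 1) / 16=175680 / 89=1973.93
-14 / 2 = -7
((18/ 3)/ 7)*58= 348/ 7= 49.71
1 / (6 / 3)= 1 / 2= 0.50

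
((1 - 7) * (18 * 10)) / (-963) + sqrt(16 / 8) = 120 / 107 + sqrt(2) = 2.54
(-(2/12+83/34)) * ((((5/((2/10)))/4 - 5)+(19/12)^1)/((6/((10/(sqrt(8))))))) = -665 * sqrt(2)/216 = -4.35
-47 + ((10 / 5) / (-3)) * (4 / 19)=-2687 / 57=-47.14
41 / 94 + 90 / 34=4927 / 1598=3.08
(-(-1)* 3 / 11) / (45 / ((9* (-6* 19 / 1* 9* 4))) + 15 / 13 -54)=-160056 / 31014643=-0.01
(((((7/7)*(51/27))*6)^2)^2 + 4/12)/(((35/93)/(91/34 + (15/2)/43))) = 12333485036/98685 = 124978.32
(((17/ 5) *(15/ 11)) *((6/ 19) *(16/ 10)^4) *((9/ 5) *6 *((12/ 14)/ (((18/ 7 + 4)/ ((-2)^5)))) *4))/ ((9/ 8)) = -23102226432/ 15021875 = -1537.91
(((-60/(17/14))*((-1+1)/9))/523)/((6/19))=0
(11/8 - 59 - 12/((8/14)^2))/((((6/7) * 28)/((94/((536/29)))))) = -20.00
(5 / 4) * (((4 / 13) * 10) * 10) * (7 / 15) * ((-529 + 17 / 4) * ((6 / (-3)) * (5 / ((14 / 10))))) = 2623750 / 39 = 67275.64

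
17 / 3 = 5.67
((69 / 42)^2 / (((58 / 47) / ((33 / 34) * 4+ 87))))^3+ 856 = 56688292613369747131271 / 7217702194121216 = 7854063.67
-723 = -723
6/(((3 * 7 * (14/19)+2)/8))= 228/83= 2.75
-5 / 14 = -0.36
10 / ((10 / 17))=17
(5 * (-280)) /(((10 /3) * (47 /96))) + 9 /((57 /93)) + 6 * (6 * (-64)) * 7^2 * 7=-706465863 /893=-791115.19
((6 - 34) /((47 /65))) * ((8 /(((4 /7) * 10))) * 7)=-379.49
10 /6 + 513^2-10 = 789482 /3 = 263160.67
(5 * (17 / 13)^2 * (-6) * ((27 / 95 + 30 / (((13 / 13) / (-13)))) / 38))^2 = 1030342013321481 / 3722098081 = 276817.53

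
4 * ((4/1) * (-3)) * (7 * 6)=-2016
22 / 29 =0.76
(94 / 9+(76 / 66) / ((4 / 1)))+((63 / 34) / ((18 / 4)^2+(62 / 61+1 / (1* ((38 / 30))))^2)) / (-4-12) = 18246069542903 / 1700884998648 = 10.73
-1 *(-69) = 69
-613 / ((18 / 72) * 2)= -1226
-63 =-63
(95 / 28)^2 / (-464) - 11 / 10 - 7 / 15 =-8684111 / 5456640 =-1.59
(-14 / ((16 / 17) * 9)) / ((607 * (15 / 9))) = -119 / 72840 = -0.00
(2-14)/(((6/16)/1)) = -32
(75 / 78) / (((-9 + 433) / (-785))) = -19625 / 11024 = -1.78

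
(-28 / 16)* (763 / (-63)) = 763 / 36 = 21.19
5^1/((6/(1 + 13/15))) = 1.56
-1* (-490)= 490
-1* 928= -928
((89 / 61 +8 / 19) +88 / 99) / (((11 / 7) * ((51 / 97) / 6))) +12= 32.11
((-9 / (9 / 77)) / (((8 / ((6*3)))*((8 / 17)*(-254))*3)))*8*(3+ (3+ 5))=43197 / 1016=42.52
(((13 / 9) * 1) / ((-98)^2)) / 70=13 / 6050520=0.00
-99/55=-9/5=-1.80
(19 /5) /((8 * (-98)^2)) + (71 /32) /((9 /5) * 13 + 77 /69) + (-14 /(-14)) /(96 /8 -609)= 172402011389 /1939787492160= 0.09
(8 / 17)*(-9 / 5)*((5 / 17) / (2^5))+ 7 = 8083 / 1156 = 6.99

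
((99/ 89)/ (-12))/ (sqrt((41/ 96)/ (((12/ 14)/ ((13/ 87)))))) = -0.34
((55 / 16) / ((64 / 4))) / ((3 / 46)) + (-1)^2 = 1649 / 384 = 4.29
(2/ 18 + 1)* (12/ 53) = 40/ 159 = 0.25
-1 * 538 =-538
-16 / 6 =-8 / 3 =-2.67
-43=-43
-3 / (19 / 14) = -2.21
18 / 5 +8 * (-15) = -582 / 5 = -116.40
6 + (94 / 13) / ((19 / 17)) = 3080 / 247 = 12.47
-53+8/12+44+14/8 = -79/12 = -6.58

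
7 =7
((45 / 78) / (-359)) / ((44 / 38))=-285 / 205348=-0.00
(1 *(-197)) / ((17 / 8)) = -1576 / 17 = -92.71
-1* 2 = -2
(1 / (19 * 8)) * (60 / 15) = 1 / 38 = 0.03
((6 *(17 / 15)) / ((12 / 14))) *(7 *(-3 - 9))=-3332 / 5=-666.40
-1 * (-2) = 2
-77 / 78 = -0.99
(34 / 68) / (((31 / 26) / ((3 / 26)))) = 3 / 62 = 0.05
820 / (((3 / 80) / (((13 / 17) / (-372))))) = -213200 / 4743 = -44.95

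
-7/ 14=-1/ 2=-0.50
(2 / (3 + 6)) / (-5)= -2 / 45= -0.04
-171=-171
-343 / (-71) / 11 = 343 / 781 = 0.44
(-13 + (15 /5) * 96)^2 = 75625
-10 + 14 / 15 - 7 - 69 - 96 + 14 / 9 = -8078 / 45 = -179.51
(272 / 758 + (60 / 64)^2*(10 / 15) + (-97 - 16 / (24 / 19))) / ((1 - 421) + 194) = 15822949 / 32891136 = 0.48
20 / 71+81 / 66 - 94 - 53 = -227257 / 1562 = -145.49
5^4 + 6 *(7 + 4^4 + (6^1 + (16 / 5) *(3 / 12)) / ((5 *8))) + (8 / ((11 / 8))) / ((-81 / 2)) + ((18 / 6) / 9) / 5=98185661 / 44550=2203.94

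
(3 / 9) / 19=1 / 57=0.02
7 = 7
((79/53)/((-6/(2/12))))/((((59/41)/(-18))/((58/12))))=93931/37524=2.50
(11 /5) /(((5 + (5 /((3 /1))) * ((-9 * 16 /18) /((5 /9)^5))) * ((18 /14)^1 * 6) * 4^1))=-9625 /33337224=-0.00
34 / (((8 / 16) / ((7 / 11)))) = 476 / 11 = 43.27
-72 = -72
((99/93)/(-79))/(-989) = 33/2422061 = 0.00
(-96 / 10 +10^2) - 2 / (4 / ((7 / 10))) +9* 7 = 3061 / 20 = 153.05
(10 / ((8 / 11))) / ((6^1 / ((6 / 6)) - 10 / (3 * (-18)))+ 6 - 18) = -1485 / 628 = -2.36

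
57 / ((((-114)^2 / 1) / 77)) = 77 / 228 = 0.34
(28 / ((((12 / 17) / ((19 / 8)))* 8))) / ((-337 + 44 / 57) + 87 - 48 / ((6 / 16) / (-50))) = 42959 / 22438016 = 0.00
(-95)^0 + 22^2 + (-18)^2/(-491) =484.34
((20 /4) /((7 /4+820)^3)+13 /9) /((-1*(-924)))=461681494619 /295334098869348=0.00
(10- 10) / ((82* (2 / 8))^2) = 0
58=58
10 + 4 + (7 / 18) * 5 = 287 / 18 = 15.94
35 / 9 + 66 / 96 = 659 / 144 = 4.58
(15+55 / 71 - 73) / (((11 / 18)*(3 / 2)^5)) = -260032 / 21087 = -12.33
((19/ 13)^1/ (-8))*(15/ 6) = -95/ 208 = -0.46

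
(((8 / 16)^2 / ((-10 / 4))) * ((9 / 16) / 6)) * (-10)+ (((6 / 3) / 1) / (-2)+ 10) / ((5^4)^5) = 286102294922163 / 3051757812500000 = 0.09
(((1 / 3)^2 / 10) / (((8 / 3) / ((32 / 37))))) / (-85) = -2 / 47175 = -0.00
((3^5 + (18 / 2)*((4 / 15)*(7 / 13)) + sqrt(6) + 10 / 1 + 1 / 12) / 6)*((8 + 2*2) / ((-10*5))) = -198413 / 19500 - sqrt(6) / 25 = -10.27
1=1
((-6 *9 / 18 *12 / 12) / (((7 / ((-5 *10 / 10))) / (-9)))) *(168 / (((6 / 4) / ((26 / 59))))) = -56160 / 59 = -951.86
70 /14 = 5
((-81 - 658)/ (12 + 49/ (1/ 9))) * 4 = -2956/ 453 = -6.53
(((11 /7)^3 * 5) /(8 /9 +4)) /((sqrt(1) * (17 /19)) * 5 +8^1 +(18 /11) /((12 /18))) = 75867 /285376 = 0.27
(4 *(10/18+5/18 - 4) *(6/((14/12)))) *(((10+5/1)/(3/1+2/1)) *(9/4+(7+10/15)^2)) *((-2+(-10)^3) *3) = 250958916/7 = 35851273.71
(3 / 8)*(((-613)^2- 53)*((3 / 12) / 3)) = 93929 / 8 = 11741.12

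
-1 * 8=-8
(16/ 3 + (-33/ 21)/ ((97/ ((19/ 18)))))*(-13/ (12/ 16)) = -1689350/ 18333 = -92.15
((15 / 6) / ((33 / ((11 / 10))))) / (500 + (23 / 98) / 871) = 42679 / 256074138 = 0.00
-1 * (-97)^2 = -9409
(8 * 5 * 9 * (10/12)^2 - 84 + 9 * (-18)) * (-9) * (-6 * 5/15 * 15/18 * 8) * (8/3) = 1280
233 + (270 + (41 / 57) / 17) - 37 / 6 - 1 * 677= -349081 / 1938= -180.12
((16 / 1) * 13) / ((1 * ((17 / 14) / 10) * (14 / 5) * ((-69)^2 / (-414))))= -20800 / 391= -53.20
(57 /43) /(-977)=-57 /42011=-0.00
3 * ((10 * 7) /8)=105 /4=26.25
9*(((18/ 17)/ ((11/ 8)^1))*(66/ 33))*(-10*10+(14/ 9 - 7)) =-273312/ 187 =-1461.56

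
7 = 7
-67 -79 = -146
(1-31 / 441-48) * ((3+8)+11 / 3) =-913352 / 1323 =-690.36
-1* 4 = -4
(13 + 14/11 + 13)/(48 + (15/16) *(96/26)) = 1300/2453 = 0.53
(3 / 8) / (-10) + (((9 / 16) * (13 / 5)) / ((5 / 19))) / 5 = 537 / 500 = 1.07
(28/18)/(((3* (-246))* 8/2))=-7/13284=-0.00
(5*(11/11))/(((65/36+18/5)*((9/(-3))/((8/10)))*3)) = -80/973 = -0.08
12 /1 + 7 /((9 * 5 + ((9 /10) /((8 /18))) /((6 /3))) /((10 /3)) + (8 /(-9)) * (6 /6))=1166244 /92987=12.54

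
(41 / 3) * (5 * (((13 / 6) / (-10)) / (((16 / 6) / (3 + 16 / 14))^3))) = -38998011 / 702464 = -55.52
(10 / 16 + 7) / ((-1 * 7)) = -61 / 56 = -1.09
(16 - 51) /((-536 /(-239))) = -8365 /536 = -15.61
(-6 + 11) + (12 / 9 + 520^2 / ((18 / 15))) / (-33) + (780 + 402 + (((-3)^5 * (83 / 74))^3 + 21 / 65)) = -52810786027359179 / 2607616440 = -20252513.07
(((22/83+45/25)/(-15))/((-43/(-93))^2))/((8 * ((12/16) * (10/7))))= -0.08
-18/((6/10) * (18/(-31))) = 155/3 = 51.67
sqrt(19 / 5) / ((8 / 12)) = 3 *sqrt(95) / 10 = 2.92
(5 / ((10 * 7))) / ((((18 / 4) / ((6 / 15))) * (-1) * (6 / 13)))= -13 / 945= -0.01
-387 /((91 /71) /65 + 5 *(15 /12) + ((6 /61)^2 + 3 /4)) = -511209585 /9285512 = -55.05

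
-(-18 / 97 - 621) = 621.19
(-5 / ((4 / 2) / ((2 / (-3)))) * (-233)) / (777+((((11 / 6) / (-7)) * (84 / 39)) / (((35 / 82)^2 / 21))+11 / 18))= -0.54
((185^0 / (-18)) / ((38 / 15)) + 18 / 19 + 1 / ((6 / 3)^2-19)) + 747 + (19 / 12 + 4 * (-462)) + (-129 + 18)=-114908 / 95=-1209.56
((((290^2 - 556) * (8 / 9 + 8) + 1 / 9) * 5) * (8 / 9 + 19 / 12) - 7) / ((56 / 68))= 50560797809 / 4536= 11146560.36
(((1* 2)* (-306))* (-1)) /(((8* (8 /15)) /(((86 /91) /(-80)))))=-1.69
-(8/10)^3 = -64/125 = -0.51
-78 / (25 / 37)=-2886 / 25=-115.44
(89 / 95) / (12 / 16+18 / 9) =356 / 1045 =0.34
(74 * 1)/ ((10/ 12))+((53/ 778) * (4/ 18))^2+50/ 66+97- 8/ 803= 9180366114457/ 49211859015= 186.55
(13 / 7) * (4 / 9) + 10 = 682 / 63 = 10.83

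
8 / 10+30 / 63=134 / 105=1.28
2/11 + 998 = 10980/11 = 998.18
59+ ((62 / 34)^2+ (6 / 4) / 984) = 11816161 / 189584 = 62.33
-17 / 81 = -0.21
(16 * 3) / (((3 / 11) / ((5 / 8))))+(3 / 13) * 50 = 121.54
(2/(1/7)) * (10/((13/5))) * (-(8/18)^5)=-716800/767637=-0.93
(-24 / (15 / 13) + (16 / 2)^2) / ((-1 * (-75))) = 72 / 125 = 0.58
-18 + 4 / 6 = -17.33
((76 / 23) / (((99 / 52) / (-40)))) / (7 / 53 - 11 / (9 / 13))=2094560 / 475387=4.41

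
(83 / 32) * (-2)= -83 / 16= -5.19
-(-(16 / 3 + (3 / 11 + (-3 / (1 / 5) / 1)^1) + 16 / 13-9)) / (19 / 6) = -14726 / 2717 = -5.42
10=10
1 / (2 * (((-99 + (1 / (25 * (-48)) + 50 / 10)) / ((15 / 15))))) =-600 / 112801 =-0.01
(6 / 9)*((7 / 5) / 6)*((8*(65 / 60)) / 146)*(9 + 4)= 1183 / 9855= 0.12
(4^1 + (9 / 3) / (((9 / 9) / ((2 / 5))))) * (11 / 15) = 286 / 75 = 3.81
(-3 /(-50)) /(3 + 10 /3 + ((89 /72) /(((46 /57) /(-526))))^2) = 457056 /4944734277025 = 0.00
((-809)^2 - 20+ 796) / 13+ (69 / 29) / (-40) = 50404.33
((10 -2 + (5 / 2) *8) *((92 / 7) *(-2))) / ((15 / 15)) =-736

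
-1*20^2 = -400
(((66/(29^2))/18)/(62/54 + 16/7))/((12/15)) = 315/198476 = 0.00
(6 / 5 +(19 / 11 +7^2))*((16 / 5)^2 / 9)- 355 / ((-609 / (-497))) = -9196409 / 39875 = -230.63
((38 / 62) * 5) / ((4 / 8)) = 190 / 31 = 6.13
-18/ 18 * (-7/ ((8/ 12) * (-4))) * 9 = -189/ 8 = -23.62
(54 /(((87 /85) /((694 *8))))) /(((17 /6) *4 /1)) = 749520 /29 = 25845.52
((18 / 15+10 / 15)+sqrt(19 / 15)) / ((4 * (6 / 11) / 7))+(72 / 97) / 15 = 9.65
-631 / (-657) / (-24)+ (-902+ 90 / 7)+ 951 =6823127 / 110376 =61.82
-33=-33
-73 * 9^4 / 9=-53217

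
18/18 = 1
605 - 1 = 604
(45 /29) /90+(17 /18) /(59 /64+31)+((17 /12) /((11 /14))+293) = 1729427983 /5865453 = 294.85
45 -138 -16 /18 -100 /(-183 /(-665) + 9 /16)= -5702495 /26739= -213.27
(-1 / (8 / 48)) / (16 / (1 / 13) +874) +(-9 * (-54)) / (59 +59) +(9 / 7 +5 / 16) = 20417533 / 3574928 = 5.71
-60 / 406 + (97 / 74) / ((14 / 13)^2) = 413237 / 420616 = 0.98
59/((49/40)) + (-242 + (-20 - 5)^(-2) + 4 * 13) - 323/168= -105661949/735000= -143.76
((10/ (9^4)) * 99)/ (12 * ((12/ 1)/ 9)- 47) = -110/ 22599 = -0.00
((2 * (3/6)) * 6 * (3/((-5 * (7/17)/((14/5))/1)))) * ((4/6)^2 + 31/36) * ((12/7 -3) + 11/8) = -799/280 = -2.85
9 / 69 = 0.13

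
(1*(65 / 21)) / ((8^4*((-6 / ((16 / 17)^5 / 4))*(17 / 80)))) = -0.00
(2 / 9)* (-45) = -10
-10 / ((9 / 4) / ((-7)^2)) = -1960 / 9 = -217.78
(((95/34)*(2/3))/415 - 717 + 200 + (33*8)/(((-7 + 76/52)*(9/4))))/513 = -20503070/19543761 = -1.05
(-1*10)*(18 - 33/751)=-134850/751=-179.56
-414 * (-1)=414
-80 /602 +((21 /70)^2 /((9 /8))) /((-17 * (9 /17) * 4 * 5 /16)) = -47408 /338625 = -0.14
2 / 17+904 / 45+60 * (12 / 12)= 61358 / 765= 80.21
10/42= 5/21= 0.24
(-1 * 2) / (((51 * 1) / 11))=-22 / 51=-0.43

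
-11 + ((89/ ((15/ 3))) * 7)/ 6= 9.77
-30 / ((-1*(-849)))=-10 / 283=-0.04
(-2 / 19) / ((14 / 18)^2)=-162 / 931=-0.17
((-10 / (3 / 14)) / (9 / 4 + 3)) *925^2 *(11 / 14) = -376475000 / 63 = -5975793.65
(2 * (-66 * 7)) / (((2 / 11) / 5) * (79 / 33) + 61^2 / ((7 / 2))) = -2934855 / 3377084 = -0.87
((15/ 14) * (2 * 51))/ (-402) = -255/ 938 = -0.27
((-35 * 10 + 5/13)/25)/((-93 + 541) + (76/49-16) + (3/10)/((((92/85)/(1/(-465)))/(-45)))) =-254061864/7876912745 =-0.03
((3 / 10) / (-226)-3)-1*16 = -42943 / 2260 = -19.00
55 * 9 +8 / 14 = 3469 / 7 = 495.57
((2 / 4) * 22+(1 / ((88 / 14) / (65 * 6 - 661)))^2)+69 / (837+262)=3978409179 / 2127664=1869.85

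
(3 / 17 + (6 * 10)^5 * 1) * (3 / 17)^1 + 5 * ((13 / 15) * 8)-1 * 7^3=118972532702 / 867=137223221.11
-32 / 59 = -0.54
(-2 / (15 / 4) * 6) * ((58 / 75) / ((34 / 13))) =-6032 / 6375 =-0.95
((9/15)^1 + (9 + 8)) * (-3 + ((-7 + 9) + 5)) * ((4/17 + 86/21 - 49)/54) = -2806672/48195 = -58.24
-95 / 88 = -1.08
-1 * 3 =-3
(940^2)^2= 780748960000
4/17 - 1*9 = -149/17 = -8.76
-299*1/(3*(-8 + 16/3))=299/8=37.38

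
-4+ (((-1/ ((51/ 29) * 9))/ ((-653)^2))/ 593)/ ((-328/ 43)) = -152274638264449/ 38068659566424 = -4.00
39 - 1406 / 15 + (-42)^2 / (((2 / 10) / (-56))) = -7409621 / 15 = -493974.73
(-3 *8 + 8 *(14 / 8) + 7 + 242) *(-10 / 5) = -478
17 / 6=2.83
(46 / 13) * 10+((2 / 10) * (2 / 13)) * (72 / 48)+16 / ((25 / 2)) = 11931 / 325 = 36.71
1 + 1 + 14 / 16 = 2.88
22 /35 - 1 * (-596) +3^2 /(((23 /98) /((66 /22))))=572896 /805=711.67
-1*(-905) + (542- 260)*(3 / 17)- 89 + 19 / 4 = 59195 / 68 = 870.51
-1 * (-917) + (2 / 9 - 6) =8201 / 9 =911.22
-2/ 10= -1/ 5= -0.20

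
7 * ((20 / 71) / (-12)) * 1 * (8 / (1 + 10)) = -0.12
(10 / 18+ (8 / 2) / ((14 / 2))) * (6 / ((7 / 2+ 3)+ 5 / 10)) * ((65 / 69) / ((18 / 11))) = 50765 / 91287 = 0.56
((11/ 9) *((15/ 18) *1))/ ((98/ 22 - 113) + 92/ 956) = -0.01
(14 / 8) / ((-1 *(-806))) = 7 / 3224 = 0.00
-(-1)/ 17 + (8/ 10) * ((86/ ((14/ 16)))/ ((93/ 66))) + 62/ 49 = 57.13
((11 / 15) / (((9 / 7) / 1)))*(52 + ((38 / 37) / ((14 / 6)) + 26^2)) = 2075326 / 4995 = 415.48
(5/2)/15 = 1/6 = 0.17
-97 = -97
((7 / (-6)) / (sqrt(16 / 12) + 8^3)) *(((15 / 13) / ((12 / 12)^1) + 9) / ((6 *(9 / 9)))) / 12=-2464 / 7667673 + 77 *sqrt(3) / 184024152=-0.00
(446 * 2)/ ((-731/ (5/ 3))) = -4460/ 2193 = -2.03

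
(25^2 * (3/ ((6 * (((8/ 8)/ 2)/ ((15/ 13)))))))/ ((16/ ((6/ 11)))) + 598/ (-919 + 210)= 19256513/ 811096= 23.74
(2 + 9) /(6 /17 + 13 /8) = 1496 /269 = 5.56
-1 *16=-16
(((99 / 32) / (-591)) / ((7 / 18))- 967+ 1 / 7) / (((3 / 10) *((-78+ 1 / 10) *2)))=177775275 / 8593928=20.69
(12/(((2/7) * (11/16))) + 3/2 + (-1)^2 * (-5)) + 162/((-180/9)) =2722/55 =49.49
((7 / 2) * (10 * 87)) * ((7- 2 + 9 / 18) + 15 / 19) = 727755 / 38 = 19151.45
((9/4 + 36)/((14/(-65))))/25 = -1989/280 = -7.10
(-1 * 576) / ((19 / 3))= -1728 / 19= -90.95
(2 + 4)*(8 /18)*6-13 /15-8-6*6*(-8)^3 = 18439.13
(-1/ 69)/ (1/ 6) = -2/ 23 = -0.09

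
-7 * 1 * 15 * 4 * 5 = -2100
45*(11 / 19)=495 / 19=26.05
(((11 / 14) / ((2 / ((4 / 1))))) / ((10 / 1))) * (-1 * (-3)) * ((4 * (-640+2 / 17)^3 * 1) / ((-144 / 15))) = 252843516387 / 4913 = 51464180.01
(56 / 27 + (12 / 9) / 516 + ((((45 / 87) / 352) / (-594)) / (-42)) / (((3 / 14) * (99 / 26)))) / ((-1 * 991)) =-80405734091 / 38370341994336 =-0.00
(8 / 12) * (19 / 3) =38 / 9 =4.22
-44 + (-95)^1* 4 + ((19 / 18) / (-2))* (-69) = -4651 / 12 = -387.58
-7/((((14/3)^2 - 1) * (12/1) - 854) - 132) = 21/2210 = 0.01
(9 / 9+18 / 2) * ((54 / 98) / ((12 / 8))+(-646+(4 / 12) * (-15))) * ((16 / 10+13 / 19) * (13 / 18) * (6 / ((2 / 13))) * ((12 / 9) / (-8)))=55674853 / 798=69767.99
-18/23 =-0.78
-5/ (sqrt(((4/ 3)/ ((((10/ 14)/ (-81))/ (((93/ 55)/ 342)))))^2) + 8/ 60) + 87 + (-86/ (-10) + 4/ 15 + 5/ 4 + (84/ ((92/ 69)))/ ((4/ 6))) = 38512019/ 207120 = 185.94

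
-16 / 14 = -8 / 7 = -1.14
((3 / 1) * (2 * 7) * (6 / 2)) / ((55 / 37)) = 84.76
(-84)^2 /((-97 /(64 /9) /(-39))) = 1956864 /97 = 20173.86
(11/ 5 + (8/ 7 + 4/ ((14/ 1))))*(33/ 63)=1397/ 735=1.90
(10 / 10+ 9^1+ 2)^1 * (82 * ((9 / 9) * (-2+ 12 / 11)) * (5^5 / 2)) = -15375000 / 11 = -1397727.27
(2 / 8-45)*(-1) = 179 / 4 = 44.75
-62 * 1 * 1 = -62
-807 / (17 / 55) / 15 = -174.06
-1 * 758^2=-574564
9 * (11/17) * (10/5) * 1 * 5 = 990/17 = 58.24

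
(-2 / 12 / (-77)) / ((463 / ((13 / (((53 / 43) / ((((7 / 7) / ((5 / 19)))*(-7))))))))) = -10621 / 8097870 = -0.00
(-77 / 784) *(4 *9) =-99 / 28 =-3.54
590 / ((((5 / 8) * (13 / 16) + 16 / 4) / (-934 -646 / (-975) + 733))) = -2950249216 / 112515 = -26220.94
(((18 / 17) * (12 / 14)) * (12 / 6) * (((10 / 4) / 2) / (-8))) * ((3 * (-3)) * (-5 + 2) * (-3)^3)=98415 / 476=206.75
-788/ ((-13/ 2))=1576/ 13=121.23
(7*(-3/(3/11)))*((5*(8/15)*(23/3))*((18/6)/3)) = -14168/9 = -1574.22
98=98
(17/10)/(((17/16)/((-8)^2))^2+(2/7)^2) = 20.75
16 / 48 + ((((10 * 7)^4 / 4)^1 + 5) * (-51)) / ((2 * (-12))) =306127763 / 24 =12755323.46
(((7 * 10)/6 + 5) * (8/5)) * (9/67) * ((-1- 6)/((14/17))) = -2040/67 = -30.45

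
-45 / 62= -0.73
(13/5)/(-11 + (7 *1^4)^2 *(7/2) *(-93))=-0.00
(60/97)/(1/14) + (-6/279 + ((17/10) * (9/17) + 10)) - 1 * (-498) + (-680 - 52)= -214.46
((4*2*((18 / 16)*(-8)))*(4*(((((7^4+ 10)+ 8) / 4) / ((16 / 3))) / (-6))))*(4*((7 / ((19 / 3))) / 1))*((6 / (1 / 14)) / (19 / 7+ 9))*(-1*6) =-19670364 / 19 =-1035282.32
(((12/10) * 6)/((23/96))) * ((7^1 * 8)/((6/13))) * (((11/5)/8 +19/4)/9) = 1170624/575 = 2035.87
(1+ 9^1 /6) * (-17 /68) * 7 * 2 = -35 /4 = -8.75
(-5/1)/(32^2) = -0.00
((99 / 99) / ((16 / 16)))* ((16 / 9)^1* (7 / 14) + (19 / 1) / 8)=235 / 72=3.26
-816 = -816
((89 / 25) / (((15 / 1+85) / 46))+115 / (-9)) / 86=-125327 / 967500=-0.13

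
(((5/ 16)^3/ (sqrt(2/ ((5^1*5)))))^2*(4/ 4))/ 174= 390625/ 5838471168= 0.00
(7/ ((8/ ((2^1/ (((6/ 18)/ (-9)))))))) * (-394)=37233/ 2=18616.50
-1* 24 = -24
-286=-286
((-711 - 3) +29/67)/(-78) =47809/5226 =9.15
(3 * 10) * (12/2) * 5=900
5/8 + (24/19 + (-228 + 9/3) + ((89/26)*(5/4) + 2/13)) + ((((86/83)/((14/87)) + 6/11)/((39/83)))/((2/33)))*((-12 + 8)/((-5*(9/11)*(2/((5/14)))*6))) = -23042636/108927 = -211.54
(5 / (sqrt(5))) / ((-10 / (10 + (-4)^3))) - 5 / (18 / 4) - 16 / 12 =-22 / 9 + 27 *sqrt(5) / 5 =9.63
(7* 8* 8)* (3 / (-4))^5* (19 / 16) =-32319 / 256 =-126.25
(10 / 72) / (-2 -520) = -5 / 18792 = -0.00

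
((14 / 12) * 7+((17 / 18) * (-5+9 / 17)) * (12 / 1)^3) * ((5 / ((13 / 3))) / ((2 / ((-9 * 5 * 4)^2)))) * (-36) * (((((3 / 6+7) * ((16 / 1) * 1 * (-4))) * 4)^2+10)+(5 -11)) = 235022875278264000 / 13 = 18078682713712615.38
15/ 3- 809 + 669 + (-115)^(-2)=-135.00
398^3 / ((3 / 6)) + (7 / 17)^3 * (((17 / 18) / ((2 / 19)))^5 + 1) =126093643.34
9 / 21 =0.43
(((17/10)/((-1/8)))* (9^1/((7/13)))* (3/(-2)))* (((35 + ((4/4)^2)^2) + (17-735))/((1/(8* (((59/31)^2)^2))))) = -25451111166624/1042685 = -24409204.28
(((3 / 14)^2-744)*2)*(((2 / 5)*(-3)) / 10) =87489 / 490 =178.55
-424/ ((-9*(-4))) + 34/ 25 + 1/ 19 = -44311/ 4275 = -10.37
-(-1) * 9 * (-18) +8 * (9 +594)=4662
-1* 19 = -19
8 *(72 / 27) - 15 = 19 / 3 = 6.33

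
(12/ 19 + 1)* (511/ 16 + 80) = 55521/ 304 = 182.63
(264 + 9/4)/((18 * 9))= 355/216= 1.64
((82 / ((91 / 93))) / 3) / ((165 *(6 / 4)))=5084 / 45045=0.11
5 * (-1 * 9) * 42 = -1890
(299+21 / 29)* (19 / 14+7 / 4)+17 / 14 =1865 / 2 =932.50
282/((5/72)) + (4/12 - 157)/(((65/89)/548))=-22130984/195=-113492.23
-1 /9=-0.11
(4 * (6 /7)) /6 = 4 /7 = 0.57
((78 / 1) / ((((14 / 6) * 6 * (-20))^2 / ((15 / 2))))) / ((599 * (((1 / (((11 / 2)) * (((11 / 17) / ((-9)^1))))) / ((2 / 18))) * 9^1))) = -1573 / 25866449280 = -0.00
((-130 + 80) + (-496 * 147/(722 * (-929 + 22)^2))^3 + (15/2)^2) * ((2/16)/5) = 654794973252809559421011961/4190687828819221538180091040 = 0.16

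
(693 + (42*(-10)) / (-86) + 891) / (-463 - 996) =-68322 / 62737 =-1.09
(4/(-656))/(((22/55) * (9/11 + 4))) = -55/17384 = -0.00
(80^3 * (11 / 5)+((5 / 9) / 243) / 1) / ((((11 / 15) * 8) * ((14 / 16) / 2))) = 438857.14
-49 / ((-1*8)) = 49 / 8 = 6.12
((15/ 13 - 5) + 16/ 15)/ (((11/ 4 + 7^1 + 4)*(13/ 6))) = -4336/ 46475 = -0.09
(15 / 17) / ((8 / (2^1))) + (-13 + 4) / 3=-189 / 68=-2.78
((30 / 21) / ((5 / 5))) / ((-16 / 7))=-5 / 8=-0.62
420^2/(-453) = -58800/151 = -389.40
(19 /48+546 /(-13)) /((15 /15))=-1997 /48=-41.60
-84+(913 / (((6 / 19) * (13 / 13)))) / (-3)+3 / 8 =-75409 / 72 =-1047.35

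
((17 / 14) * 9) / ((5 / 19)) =2907 / 70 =41.53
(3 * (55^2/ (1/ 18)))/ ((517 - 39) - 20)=81675/ 229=356.66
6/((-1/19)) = -114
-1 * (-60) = 60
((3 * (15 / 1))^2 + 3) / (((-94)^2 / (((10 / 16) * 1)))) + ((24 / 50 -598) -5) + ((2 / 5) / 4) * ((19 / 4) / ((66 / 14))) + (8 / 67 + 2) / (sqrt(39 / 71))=-1097602466 / 1822425 + 142 * sqrt(2769) / 2613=-599.42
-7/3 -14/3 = -7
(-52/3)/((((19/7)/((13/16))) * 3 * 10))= -1183/6840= -0.17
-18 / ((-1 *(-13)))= -18 / 13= -1.38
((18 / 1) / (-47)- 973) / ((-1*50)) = 45749 / 2350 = 19.47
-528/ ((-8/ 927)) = 61182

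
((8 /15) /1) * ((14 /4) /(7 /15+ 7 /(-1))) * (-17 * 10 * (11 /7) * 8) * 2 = 59840 /49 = 1221.22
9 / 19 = 0.47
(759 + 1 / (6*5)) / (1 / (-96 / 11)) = -364336 / 55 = -6624.29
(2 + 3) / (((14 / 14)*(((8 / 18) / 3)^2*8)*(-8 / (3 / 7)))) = -10935 / 7168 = -1.53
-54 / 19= -2.84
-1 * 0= 0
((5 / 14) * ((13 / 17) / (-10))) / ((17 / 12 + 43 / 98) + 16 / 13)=-3549 / 401047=-0.01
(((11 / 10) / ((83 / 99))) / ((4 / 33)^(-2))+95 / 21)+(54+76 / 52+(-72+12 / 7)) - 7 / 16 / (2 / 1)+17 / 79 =-2945623943 / 286409760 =-10.28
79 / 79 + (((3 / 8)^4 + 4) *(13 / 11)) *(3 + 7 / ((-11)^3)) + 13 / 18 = 4304089069 / 269862912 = 15.95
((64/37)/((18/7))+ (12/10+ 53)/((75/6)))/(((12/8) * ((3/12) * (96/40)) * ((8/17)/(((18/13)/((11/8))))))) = 14177048/1190475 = 11.91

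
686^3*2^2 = 1291315424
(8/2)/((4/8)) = 8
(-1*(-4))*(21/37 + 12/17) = 3204/629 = 5.09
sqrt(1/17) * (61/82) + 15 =61 * sqrt(17)/1394 + 15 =15.18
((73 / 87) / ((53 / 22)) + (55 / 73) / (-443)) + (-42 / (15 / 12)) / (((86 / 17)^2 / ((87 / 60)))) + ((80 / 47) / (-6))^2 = -134905027300269533 / 91357791991183350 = -1.48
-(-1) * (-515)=-515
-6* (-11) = 66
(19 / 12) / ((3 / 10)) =95 / 18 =5.28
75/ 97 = 0.77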